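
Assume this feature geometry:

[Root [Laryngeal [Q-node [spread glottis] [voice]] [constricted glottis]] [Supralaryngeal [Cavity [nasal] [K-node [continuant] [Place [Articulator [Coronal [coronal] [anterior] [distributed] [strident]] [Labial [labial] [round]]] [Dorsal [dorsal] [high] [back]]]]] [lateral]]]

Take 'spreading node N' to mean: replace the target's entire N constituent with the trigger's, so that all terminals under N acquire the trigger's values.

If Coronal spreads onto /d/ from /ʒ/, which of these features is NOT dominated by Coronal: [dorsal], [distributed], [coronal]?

[dorsal]

Under this geometry, Coronal contains [coronal], [anterior], [distributed], [strident].
Spreading Coronal replaces [distributed], [coronal] with the trigger's values, since each sits inside the Coronal constituent.
But [dorsal] is a dependent of Dorsal, outside Coronal; it is therefore untouched by the spreading.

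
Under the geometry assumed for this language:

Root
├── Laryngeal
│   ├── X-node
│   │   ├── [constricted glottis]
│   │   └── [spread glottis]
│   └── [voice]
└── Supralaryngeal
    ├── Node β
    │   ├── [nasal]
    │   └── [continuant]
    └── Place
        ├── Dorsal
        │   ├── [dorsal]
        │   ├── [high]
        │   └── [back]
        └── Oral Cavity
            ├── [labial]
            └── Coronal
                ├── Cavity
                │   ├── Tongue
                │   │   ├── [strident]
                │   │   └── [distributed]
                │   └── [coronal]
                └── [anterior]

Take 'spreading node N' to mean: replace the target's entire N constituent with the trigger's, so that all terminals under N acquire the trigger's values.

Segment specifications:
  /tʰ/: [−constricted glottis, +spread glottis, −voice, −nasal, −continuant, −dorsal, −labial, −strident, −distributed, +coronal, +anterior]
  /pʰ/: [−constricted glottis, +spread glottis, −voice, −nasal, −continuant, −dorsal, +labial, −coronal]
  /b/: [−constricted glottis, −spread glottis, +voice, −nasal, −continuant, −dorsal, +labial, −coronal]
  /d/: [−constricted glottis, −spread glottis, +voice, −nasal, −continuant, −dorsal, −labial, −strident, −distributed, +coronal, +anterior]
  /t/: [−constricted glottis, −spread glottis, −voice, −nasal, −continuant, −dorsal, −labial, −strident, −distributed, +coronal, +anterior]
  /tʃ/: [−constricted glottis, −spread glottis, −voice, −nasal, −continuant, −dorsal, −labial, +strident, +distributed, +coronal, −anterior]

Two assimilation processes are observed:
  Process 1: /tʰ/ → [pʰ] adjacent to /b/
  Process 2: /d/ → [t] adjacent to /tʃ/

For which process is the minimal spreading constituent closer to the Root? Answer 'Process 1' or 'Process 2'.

Process 2

Process 1 alters [labial], [coronal], [anterior], [distributed], [strident]; the lowest common ancestor is Oral Cavity (depth 3 from Root).
Process 2 alters [voice]; the lowest dominating node is [voice] (depth 2 from Root).
[voice] (depth 2) sits above Oral Cavity (depth 3), making Process 2 the one with the higher spreading node.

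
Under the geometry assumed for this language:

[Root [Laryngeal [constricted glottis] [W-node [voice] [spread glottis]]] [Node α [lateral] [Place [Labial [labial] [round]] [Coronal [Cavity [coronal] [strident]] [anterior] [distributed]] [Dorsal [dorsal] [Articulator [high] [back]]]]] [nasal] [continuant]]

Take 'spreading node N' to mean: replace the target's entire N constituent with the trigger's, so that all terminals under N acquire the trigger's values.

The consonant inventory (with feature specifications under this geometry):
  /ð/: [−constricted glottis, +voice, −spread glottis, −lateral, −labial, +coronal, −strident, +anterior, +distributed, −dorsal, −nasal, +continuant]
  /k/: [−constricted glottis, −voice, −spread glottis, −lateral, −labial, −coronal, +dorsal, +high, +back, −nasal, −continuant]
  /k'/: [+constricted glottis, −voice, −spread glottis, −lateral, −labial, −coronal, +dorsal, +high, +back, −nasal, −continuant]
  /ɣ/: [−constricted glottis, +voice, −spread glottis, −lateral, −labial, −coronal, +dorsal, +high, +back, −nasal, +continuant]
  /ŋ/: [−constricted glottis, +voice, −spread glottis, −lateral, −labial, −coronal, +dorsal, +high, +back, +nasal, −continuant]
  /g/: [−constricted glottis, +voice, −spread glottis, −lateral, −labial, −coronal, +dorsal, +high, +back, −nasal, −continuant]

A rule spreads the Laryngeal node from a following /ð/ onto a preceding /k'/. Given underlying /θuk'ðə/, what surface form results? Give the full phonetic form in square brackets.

[θugðə]

The Laryngeal node dominates the terminals [constricted glottis], [voice], [spread glottis].
Spreading Laryngeal from /ð/ onto /k'/ replaces those values with /ð/'s: [−constricted glottis], [+voice], [−spread glottis]. Features outside Laryngeal ([lateral], [labial], [coronal], …) stay as in /k'/.
This feature bundle is that of [g], so /θuk'ðə/ surfaces as [θugðə].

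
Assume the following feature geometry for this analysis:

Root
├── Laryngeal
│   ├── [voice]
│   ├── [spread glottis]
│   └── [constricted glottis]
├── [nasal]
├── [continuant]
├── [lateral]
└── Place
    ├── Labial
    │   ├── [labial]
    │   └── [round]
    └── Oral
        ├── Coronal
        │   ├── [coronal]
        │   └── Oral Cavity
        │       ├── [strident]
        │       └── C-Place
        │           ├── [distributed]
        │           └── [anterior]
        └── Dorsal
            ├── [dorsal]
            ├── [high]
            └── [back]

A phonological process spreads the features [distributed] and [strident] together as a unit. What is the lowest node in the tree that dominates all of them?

[distributed] is immediately dominated by C-Place.
[strident] is immediately dominated by Oral Cavity.
Oral Cavity is the lowest common ancestor — every listed feature sits under it, and no single subconstituent of Oral Cavity covers them all.

Oral Cavity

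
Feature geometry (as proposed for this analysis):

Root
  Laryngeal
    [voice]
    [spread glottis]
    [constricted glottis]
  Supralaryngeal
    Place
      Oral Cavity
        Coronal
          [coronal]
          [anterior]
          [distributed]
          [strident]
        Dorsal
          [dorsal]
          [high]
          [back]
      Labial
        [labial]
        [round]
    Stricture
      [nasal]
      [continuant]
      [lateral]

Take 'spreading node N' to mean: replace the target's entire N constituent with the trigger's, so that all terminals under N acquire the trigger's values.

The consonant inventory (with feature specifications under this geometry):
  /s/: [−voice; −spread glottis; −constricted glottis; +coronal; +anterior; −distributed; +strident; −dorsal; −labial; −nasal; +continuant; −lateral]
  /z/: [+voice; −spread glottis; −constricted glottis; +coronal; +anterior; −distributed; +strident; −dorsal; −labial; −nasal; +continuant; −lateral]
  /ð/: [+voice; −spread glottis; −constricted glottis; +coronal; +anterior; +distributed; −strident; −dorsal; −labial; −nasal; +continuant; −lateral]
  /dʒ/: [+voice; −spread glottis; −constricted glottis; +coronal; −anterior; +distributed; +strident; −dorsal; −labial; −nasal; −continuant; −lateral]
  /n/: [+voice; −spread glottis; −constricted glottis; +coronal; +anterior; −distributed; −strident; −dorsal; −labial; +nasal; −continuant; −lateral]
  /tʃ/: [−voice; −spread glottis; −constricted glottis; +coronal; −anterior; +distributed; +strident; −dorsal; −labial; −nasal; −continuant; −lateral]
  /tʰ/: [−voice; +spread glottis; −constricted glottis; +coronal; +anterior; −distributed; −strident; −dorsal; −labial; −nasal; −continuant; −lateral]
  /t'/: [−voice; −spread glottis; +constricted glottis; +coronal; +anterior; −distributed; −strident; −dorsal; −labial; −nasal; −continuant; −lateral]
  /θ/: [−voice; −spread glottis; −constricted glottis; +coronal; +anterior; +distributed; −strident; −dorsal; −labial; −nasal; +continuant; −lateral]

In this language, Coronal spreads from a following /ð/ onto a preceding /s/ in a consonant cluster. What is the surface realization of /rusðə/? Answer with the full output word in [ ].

[ruθðə]

Coronal immediately or transitively dominates [coronal], [anterior], [distributed], [strident].
Spreading Coronal from /ð/ onto /s/ replaces those values with /ð/'s: [+coronal], [+anterior], [+distributed], [−strident]. Features outside Coronal ([voice], [spread glottis], [constricted glottis], …) stay as in /s/.
The resulting bundle matches /θ/ in the inventory; substituting it for /s/ gives [ruθðə].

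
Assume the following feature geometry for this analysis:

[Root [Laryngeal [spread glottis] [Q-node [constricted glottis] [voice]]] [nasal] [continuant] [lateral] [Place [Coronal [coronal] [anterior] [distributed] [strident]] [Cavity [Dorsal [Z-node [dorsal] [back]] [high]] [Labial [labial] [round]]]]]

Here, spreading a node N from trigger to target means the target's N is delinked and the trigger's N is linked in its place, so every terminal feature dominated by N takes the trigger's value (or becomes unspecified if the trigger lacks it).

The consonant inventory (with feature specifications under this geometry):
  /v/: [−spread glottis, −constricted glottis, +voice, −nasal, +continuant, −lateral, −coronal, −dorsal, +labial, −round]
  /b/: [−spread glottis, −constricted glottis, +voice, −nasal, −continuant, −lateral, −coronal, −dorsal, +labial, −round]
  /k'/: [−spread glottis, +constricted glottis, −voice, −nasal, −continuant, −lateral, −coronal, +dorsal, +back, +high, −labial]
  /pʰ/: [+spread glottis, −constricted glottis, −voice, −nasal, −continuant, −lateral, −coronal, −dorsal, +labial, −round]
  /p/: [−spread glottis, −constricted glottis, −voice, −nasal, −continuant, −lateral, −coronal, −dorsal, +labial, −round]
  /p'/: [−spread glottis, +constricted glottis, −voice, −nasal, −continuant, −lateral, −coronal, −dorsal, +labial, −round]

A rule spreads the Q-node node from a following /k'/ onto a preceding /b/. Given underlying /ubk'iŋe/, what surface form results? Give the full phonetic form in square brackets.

Terminals under Q-node in this geometry: [constricted glottis], [voice].
The target acquires /k'/'s values for everything under Q-node — [+constricted glottis], [−voice] — while keeping its own [spread glottis], [nasal], [continuant], ….
Among the inventory, only /p'/ has exactly this specification, giving the surface form [up'k'iŋe].

[up'k'iŋe]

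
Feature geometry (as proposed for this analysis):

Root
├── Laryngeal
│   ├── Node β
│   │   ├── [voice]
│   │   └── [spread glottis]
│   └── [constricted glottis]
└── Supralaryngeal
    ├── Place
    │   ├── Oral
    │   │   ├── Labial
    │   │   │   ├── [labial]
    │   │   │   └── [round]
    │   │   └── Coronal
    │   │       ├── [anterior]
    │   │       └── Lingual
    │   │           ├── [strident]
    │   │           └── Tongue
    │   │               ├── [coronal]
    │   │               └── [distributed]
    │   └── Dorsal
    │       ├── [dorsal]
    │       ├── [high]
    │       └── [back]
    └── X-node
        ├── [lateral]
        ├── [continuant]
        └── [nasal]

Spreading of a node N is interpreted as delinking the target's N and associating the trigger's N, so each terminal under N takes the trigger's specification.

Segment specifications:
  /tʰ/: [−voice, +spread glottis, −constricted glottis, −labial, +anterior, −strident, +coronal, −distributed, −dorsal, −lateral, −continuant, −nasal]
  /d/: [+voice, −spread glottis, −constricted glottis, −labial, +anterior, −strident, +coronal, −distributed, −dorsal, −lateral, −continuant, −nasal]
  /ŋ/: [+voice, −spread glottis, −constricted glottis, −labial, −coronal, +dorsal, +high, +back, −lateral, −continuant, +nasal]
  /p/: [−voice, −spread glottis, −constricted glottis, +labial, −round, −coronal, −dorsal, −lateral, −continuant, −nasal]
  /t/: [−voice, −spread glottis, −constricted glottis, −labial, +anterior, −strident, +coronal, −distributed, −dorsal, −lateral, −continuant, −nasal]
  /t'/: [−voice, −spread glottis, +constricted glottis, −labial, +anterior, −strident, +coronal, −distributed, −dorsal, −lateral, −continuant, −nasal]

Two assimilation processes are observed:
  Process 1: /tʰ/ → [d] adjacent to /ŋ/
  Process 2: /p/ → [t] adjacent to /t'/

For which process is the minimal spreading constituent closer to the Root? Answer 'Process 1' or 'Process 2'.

Process 1

Process 1 alters [voice], [spread glottis]; the lowest common ancestor is Node β (depth 2 from Root).
In Process 2, [labial], [round], [coronal], [anterior], [distributed], [strident] change, so the minimal spreading node is Oral at depth 3.
Node β is closer to Root than Oral, so Process 1 spreads the higher node.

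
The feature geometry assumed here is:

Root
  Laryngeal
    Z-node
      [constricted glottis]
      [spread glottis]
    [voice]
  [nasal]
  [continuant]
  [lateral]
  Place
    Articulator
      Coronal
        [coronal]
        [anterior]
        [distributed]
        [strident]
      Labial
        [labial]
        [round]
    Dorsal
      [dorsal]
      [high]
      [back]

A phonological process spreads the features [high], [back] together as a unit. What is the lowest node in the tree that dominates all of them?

Dorsal

[high]: Root > Place > Dorsal > [high].
[back]: Root > Place > Dorsal > [back].
The listed terminals split across distinct daughters of Dorsal, so Dorsal itself is the smallest node containing them all.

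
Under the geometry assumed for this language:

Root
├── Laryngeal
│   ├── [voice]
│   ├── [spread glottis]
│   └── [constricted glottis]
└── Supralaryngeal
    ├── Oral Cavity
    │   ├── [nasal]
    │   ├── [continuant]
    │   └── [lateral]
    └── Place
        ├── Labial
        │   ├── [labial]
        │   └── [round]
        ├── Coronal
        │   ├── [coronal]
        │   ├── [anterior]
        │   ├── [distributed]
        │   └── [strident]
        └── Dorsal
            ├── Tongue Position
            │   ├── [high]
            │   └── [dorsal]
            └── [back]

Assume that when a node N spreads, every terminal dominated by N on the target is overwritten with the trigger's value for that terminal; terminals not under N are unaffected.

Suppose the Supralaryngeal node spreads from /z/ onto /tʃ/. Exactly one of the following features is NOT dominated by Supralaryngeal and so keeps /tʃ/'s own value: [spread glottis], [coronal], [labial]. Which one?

Under this geometry, Supralaryngeal contains [nasal], [continuant], [lateral], [labial], [round], [coronal], [anterior], [distributed], [strident], [high], [dorsal], [back].
Spreading Supralaryngeal replaces [coronal], [labial] with the trigger's values, since each sits inside the Supralaryngeal constituent.
But [spread glottis] is a dependent of Laryngeal, outside Supralaryngeal; it is therefore untouched by the spreading.

[spread glottis]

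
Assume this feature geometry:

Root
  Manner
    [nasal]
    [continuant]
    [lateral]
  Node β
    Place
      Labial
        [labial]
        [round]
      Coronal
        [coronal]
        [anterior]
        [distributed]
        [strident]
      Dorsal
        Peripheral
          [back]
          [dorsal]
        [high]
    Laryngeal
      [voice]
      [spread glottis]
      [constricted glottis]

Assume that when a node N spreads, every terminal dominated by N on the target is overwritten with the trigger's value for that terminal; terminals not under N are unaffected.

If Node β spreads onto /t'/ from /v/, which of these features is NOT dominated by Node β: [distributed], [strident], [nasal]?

Under this geometry, Node β contains [labial], [round], [coronal], [anterior], [distributed], [strident], [back], [dorsal], [high], [voice], [spread glottis], [constricted glottis].
Spreading Node β replaces [strident], [distributed] with the trigger's values, since each sits inside the Node β constituent.
[nasal] is not within the Node β subtree (it hangs from Manner), so /t'/'s [nasal] value survives.

[nasal]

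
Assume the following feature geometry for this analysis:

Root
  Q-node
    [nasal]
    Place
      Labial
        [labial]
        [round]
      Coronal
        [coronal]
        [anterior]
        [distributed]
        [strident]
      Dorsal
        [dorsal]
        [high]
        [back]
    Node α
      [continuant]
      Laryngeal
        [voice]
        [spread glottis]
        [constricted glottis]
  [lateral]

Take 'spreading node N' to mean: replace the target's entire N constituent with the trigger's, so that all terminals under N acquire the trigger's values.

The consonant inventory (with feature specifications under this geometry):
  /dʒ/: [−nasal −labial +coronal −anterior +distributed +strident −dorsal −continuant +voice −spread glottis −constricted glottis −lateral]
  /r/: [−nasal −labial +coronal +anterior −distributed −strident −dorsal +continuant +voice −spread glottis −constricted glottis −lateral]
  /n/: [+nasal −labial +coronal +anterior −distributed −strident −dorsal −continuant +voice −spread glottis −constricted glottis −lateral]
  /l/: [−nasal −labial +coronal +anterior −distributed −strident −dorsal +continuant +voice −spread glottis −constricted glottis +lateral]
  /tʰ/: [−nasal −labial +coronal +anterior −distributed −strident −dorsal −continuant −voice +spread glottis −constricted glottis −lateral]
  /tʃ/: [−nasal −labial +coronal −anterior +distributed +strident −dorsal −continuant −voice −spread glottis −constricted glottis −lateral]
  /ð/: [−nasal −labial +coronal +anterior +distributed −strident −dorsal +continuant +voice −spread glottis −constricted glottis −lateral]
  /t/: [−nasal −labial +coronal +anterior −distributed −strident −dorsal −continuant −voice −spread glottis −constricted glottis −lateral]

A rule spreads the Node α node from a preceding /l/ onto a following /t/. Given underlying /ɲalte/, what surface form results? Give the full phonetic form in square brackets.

[ɲalre]

Terminals under Node α in this geometry: [continuant], [voice], [spread glottis], [constricted glottis].
The target acquires /l/'s values for everything under Node α — [+continuant], [+voice], [−spread glottis], [−constricted glottis] — while keeping its own [nasal], [labial], [coronal], ….
This feature bundle is that of [r], so /ɲalte/ surfaces as [ɲalre].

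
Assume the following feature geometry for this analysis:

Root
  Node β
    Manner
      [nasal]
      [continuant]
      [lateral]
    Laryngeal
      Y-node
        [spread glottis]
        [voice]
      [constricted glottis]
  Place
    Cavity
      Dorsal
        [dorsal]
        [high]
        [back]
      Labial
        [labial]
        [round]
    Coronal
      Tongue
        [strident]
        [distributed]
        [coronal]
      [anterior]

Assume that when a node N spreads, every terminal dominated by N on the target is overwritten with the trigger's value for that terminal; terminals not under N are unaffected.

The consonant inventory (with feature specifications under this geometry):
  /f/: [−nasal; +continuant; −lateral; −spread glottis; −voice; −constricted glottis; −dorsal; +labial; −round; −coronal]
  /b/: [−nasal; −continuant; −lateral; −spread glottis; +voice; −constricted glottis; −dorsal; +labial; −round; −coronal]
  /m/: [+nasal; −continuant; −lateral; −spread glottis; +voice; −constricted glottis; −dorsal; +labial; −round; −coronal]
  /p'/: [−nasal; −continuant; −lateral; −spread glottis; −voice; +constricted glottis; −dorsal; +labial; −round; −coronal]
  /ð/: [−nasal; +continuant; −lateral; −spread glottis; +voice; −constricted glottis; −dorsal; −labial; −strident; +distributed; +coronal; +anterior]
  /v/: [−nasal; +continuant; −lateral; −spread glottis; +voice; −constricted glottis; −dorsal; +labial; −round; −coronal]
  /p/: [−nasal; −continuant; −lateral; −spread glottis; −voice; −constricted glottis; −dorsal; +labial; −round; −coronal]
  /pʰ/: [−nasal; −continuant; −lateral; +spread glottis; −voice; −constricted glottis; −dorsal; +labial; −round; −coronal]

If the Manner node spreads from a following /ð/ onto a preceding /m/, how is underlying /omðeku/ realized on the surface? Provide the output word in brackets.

Terminals under Manner in this geometry: [nasal], [continuant], [lateral].
The target acquires /ð/'s values for everything under Manner — [−nasal], [+continuant], [−lateral] — while keeping its own [spread glottis], [voice], [constricted glottis], ….
Among the inventory, only /v/ has exactly this specification, giving the surface form [ovðeku].

[ovðeku]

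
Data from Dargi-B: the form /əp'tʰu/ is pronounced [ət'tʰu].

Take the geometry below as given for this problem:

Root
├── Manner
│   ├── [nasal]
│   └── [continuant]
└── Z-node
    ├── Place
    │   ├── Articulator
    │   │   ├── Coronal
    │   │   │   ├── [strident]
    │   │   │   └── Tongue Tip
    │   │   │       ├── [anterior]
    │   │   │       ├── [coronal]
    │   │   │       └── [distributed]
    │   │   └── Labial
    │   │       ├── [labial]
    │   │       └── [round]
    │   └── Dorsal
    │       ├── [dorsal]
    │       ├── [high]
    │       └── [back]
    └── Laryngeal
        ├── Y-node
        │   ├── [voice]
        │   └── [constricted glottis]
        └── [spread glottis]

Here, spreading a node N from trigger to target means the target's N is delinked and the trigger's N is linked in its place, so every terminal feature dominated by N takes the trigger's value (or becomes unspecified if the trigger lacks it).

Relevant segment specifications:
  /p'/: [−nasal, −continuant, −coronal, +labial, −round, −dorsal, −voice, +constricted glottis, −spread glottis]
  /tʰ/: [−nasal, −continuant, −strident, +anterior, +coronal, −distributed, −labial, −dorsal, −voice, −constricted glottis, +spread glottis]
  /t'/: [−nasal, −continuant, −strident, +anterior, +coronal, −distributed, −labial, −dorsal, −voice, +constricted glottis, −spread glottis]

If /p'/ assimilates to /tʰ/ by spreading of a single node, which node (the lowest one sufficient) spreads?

/p'/ and [t'] differ in [labial], [round], [coronal], [anterior], [distributed], [strident]; every other specified feature is identical.
In this geometry the lowest node dominating all of them is Articulator: every daughter of Articulator dominates only a proper subset, so no lower node suffices.
Spreading Articulator from /tʰ/ overwrites each of those terminals with /tʰ/'s values, yielding exactly [t'].
Features on which the two segments disagree outside Articulator, such as [constricted glottis], [spread glottis], are unchanged — nothing dominating them spread, and Articulator is the minimal sufficient constituent.

Articulator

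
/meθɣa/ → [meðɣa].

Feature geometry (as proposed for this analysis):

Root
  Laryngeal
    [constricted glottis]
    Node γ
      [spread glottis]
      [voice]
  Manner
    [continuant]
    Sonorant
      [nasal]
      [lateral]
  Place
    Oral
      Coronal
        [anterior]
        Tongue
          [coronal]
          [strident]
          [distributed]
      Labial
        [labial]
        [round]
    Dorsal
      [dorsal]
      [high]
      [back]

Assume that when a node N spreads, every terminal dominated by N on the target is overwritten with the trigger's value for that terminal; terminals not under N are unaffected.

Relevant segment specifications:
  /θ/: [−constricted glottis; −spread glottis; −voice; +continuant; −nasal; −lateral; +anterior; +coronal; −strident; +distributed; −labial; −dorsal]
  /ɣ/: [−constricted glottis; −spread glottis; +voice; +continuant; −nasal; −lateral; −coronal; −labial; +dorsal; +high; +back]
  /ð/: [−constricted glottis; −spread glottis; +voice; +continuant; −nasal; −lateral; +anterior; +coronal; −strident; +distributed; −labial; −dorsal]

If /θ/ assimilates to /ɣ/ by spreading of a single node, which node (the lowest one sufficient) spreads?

Comparing /θ/ with its surface form [ð], the only feature that changes is [voice].
Only a single terminal changes, and /ɣ/ supplies the new value, so [voice] itself is the minimal spreading constituent.
Features on which the two segments disagree outside [voice], such as [dorsal], [coronal], are unchanged — nothing dominating them spread, and [voice] is the minimal sufficient constituent.

[voice]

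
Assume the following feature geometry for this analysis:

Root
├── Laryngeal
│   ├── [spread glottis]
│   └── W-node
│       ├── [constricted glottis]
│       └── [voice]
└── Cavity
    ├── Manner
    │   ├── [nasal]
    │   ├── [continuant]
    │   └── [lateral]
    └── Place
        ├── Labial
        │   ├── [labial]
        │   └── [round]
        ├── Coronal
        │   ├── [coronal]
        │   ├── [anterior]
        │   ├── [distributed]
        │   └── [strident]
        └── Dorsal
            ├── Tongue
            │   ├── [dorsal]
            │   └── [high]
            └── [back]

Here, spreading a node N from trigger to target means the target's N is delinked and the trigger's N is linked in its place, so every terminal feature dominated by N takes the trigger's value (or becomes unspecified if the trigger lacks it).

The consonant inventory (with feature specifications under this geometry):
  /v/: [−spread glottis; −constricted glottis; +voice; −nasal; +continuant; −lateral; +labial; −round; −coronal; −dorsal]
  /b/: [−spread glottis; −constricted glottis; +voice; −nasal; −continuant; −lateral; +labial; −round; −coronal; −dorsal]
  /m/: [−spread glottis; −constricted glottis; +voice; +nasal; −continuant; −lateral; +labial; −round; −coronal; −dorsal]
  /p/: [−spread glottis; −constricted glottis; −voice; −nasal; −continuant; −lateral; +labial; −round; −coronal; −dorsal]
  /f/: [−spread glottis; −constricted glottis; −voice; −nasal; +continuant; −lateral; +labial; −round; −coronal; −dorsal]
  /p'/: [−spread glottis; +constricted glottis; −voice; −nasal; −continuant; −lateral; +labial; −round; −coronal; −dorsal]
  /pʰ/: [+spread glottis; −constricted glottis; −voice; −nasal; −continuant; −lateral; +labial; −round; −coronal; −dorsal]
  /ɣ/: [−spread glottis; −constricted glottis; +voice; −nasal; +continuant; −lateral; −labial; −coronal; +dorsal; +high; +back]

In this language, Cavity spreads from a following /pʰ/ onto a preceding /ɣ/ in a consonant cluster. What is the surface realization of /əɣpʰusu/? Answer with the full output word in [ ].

[əbpʰusu]

Terminals under Cavity in this geometry: [nasal], [continuant], [lateral], [labial], [round], [coronal], [anterior], [distributed], [strident], [dorsal], [high], [back].
Spreading Cavity from /pʰ/ onto /ɣ/ replaces those values with /pʰ/'s: [−nasal], [−continuant], [−lateral], [+labial], [−round], [−coronal], [−dorsal]. Features outside Cavity ([spread glottis], [constricted glottis], [voice]) stay as in /ɣ/.
Among the inventory, only /b/ has exactly this specification, giving the surface form [əbpʰusu].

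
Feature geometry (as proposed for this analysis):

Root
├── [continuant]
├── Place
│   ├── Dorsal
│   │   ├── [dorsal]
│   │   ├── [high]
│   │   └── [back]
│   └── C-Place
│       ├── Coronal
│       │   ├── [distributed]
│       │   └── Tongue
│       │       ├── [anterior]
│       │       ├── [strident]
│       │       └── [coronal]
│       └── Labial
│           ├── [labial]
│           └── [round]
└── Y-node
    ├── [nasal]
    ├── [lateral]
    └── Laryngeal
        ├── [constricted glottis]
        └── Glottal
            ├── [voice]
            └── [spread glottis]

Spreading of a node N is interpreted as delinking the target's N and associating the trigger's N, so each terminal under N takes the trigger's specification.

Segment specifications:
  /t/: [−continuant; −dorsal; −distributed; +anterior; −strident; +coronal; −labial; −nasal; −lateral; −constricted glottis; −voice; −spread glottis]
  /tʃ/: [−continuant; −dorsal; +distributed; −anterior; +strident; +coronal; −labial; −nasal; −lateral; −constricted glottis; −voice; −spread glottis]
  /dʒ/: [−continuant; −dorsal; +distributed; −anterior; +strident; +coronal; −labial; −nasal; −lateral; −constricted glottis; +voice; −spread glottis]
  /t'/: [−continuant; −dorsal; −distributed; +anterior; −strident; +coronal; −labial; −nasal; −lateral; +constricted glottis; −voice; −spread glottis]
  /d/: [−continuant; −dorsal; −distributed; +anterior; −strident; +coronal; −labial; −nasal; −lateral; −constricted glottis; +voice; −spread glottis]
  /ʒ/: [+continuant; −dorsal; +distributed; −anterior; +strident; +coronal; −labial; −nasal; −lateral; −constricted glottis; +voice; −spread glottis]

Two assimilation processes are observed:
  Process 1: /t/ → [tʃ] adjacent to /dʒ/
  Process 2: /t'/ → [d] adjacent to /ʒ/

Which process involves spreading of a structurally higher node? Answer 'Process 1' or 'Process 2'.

Process 1 alters [anterior], [distributed], [strident]; the lowest common ancestor is Coronal (depth 3 from Root).
Process 2 alters [voice], [constricted glottis]; the lowest common ancestor is Laryngeal (depth 2 from Root).
Laryngeal is closer to Root than Coronal, so Process 2 spreads the higher node.

Process 2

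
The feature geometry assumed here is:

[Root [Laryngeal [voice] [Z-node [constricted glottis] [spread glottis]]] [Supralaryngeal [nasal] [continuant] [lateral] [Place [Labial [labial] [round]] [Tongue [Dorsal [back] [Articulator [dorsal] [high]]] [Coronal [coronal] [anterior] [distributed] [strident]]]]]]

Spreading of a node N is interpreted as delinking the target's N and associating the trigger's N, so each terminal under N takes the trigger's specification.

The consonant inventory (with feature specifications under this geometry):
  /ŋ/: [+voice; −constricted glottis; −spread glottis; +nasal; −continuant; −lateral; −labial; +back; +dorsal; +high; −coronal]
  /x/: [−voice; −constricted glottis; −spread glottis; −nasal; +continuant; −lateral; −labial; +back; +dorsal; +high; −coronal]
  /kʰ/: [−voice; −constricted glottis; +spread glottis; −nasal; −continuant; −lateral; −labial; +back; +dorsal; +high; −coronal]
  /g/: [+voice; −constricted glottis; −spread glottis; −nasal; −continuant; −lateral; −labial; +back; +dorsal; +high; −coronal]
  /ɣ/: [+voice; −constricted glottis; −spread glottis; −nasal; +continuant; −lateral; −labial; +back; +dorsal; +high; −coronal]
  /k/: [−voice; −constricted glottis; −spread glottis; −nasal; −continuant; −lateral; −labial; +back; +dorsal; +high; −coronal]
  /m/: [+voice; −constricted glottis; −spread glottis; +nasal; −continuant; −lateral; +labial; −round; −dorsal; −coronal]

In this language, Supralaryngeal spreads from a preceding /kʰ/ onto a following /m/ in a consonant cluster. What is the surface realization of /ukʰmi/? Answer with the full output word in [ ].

Supralaryngeal immediately or transitively dominates [nasal], [continuant], [lateral], [labial], [round], [back], [dorsal], [high], [coronal], [anterior], [distributed], [strident].
Spreading Supralaryngeal from /kʰ/ onto /m/ replaces those values with /kʰ/'s: [−nasal], [−continuant], [−lateral], [−labial], [+back], [+dorsal], [+high], [−coronal]. Features outside Supralaryngeal ([voice], [constricted glottis], [spread glottis]) stay as in /m/.
Among the inventory, only /g/ has exactly this specification, giving the surface form [ukʰgi].

[ukʰgi]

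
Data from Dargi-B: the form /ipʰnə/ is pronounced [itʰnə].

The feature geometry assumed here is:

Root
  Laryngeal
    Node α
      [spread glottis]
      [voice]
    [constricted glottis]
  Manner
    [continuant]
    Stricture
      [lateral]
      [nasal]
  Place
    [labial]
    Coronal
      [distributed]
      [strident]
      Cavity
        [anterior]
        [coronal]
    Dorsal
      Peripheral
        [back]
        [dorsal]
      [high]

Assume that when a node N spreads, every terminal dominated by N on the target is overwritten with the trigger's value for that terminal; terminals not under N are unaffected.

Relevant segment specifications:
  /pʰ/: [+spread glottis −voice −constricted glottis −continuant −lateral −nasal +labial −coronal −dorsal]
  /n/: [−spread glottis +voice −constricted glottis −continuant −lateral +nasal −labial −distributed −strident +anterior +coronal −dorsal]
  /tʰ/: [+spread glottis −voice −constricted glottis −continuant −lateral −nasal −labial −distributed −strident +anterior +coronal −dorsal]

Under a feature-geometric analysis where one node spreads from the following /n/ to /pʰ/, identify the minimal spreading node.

Place

The alternation /pʰ/ → [tʰ] changes [labial], [coronal], [anterior], [distributed], [strident] and nothing else.
These terminals are all dominated by Place, and no proper subconstituent of Place covers them all; Place is their lowest common ancestor.
Delinking /pʰ/'s Place and associating /n/'s Place gives precisely the feature bundle of [tʰ].
[voice], [spread glottis] — on which /n/ differs from /pʰ/ — are unchanged, so Root cannot have spread; the constituent is no larger than Place.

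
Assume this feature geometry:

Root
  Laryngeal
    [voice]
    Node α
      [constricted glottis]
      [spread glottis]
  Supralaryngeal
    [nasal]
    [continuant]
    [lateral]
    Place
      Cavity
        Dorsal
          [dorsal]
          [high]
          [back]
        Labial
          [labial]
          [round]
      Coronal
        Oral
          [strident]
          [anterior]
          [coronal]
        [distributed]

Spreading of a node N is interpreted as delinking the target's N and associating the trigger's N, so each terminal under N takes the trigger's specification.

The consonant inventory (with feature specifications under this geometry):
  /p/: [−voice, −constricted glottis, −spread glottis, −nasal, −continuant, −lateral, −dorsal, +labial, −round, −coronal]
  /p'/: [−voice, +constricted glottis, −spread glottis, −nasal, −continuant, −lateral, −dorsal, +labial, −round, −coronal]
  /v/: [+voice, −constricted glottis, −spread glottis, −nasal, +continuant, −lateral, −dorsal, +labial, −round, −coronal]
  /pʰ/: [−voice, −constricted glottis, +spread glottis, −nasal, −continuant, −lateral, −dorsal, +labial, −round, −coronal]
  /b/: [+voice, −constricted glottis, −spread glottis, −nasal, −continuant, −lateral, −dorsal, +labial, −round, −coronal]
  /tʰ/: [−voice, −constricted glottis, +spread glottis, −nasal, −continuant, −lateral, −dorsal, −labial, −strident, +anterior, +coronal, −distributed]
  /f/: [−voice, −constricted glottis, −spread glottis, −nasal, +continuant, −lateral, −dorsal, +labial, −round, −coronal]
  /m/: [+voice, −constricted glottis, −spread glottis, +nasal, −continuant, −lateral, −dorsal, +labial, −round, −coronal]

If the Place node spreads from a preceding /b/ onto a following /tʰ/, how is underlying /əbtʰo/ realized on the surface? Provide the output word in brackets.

[əbpʰo]

Terminals under Place in this geometry: [dorsal], [high], [back], [labial], [round], [strident], [anterior], [coronal], [distributed].
Spreading Place from /b/ onto /tʰ/ replaces those values with /b/'s: [−dorsal], [+labial], [−round], [−coronal]. Features outside Place ([voice], [constricted glottis], [spread glottis], …) stay as in /tʰ/.
This feature bundle is that of [pʰ], so /əbtʰo/ surfaces as [əbpʰo].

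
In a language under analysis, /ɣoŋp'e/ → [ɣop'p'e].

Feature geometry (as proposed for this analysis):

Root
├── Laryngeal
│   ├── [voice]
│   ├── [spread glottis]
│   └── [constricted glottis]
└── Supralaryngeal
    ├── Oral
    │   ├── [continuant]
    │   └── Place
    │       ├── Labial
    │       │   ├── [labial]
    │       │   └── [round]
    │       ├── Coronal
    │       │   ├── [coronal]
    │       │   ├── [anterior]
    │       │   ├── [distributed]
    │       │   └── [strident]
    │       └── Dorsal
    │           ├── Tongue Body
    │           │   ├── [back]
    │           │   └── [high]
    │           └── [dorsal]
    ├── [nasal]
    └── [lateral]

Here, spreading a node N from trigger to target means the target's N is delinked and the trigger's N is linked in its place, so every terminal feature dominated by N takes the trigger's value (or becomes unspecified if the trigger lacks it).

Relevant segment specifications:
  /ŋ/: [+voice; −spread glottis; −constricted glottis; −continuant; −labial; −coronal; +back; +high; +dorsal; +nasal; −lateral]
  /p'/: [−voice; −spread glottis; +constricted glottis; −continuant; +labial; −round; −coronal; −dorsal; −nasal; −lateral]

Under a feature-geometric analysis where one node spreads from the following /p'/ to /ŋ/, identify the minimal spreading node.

Root

Feature comparison: [voice], [constricted glottis], [nasal], [labial], [round], [dorsal], [high], [back] differ between /ŋ/ and [p']; the remaining terminals match.
Tracing each changed feature up the tree, the paths first meet at Root; any lower node misses at least one of them.
If Root spreads, every terminal under it takes /p'/'s value, producing [p'] as observed.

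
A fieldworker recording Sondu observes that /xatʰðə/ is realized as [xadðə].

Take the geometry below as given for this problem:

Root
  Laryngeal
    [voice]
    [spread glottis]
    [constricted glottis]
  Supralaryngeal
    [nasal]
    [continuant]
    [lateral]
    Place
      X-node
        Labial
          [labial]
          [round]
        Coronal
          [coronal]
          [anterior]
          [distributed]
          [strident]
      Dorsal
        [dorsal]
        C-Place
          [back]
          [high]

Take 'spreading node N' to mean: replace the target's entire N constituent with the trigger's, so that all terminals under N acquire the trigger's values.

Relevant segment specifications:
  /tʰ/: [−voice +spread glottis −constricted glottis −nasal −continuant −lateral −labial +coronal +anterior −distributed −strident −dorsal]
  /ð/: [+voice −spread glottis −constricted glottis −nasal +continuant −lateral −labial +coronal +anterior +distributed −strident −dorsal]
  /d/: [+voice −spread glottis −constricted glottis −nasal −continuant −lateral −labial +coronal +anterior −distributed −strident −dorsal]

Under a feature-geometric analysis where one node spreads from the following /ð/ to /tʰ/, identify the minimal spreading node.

Laryngeal

Comparing /tʰ/ with its surface form [d], the features that change are [voice], [spread glottis].
These terminals are all dominated by Laryngeal, and no proper subconstituent of Laryngeal covers them all; Laryngeal is their lowest common ancestor.
If Laryngeal spreads, every terminal under it takes /ð/'s value, producing [d] as observed.
Since [distributed], [continuant] are preserved even though /ð/ disagrees there, no node above Laryngeal spread.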